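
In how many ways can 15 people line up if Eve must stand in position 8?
Fix one position: (15-1)! = 87178291200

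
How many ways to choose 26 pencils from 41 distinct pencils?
C(41,26) = 41!/(26!×15!) = 63432274896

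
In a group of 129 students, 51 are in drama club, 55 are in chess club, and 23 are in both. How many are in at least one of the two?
|A∪B| = |A| + |B| - |A∩B| = 51 + 55 - 23 = 83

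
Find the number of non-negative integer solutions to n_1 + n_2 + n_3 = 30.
C(30+3-1, 3-1) = C(32, 2) = 496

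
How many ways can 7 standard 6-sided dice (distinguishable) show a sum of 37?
Coefficient of x^37 in (x + x² + ... + x^6)^7. By inclusion-exclusion on dice exceeding 6: Σ_j (-1)^j C(7,j)·C(37-1-6j, 6) = C(7,0)·C(36,6) - C(7,1)·C(30,6) + C(7,2)·C(24,6) - C(7,3)·C(18,6) + C(7,4)·C(12,6) - C(7,5)·C(6,6) = 1·1947792 - 7·593775 + 21·134596 - 35·18564 + 35·924 - 21·1 = 462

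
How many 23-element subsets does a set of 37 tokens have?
C(37,23) = 37!/(23!×14!) = 6107086800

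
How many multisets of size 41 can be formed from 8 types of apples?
C(41+8-1, 8-1) = C(48, 7) = 73629072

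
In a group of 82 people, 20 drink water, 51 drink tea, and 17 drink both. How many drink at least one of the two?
|A∪B| = |A| + |B| - |A∩B| = 20 + 51 - 17 = 54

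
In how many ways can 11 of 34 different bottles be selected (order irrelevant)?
C(34,11) = 34!/(11!×23!) = 286097760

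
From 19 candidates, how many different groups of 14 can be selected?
C(19,14) = 19!/(14!×5!) = 11628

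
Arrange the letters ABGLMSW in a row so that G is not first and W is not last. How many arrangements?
By inclusion-exclusion: 7! - 2×(7-1)! + (7-2)! = 5040 - 1440 + 120 = 3720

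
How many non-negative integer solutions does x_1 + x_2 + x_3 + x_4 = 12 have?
C(12+4-1, 4-1) = C(15, 3) = 455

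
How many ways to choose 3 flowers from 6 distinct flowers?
C(6,3) = 6!/(3!×3!) = 20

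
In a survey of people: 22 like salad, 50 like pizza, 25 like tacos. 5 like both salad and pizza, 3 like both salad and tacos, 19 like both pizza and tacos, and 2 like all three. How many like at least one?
|A∪B∪C| = 22+50+25-5-3-19+2 = 72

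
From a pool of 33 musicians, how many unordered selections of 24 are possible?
C(33,24) = 33!/(24!×9!) = 38567100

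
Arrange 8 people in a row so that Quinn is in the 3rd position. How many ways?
Fix one position: (8-1)! = 5040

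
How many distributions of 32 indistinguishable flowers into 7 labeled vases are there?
C(32+7-1, 7-1) = C(38, 6) = 2760681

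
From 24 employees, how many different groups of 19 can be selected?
C(24,19) = 24!/(19!×5!) = 42504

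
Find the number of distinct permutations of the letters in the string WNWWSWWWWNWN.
12! / (3! × 1! × 8!) = 1980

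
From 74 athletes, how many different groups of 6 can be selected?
C(74,6) = 74!/(6!×68!) = 185250786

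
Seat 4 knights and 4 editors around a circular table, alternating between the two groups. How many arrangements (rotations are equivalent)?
Fix one of the knights: (4-1)! ways for the remaining knights, × 4! ways for the editors = 6 × 24 = 144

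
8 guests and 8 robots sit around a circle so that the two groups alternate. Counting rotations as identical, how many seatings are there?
Fix one of the guests: (8-1)! ways for the remaining guests, × 8! ways for the robots = 5040 × 40320 = 203212800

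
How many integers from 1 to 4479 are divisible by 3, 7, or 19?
⌊4479/3⌋+⌊4479/7⌋+⌊4479/19⌋ - ⌊4479/21⌋-⌊4479/57⌋-⌊4479/133⌋ + ⌊4479/399⌋ = 1493+639+235 - 213-78-33 + 11 = 2054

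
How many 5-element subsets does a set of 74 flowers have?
C(74,5) = 74!/(5!×69!) = 16108764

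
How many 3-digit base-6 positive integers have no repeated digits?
First digit: 5 choices (nonzero). Then descending: 5 × 5 × 4 = 100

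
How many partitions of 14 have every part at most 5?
Let r_j(i) = number of partitions of i into parts ≤ j, for i = 0..14. r_1(i) = 1 for all i; r_j(i) = r_{j-1}(i) + r_j(i-j). Rows j = 2..5: ≤2: 1 1 2 2 3 3 4 4 5 5 6 6 7 7 8; ≤3: 1 1 2 3 4 5 7 8 10 12 14 16 19 21 24; ≤4: 1 1 2 3 5 6 9 11 15 18 23 27 34 39 47; ≤5: 1 1 2 3 5 7 10 13 18 23 30 37 47 57 70. r_5(14) = 70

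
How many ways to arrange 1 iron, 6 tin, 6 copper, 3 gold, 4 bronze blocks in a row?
20! / (1! × 6! × 6! × 3! × 4!) = 32590958400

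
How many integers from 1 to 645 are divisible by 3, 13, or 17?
⌊645/3⌋+⌊645/13⌋+⌊645/17⌋ - ⌊645/39⌋-⌊645/51⌋-⌊645/221⌋ + ⌊645/663⌋ = 215+49+37 - 16-12-2 + 0 = 271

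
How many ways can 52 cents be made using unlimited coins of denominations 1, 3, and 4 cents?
Coefficient of x^52 in 1/(1-x^1) · 1/(1-x^3) · 1/(1-x^4). Case on j = number of 4-cent coins (j = 0..13); remainder r = 52 - 4j is made from {1,3} in ⌊r/3⌋+1 ways. r = 52, 48, 44, 40, 36, 32, 28, 24, 20, 16, 12, 8, 4, 0 → 18 + 17 + 15 + 14 + 13 + 11 + 10 + 9 + 7 + 6 + 5 + 3 + 2 + 1 = 131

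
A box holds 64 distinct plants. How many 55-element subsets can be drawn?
C(64,55) = 64!/(55!×9!) = 27540584512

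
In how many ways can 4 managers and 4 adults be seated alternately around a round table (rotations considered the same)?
Fix one of the managers: (4-1)! ways for the remaining managers, × 4! ways for the adults = 6 × 24 = 144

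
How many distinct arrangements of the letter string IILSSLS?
7! / (2! × 3! × 2!) = 210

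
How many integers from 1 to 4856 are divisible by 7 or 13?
⌊4856/7⌋ + ⌊4856/13⌋ - ⌊4856/91⌋ = 693 + 373 - 53 = 1013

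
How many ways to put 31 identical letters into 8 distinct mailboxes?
C(31+8-1, 8-1) = C(38, 7) = 12620256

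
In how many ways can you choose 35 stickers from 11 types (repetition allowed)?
C(35+11-1, 11-1) = C(45, 10) = 3190187286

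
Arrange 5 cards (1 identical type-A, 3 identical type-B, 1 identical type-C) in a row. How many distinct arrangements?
5! / (1! × 3! × 1!) = 20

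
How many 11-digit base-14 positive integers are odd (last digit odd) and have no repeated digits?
Last∈{1,3,5,7,9,11,13}. Last=0: 0. Last nonzero: 7×12×P(12,9) = 6706022400. Total = 6706022400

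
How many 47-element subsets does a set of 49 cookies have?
C(49,47) = 49!/(47!×2!) = 1176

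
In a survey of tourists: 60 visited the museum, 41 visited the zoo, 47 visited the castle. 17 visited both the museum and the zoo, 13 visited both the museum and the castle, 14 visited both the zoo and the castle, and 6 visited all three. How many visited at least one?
|A∪B∪C| = 60+41+47-17-13-14+6 = 110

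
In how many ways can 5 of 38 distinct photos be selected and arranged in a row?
P(38,5) = 38!/(38-5)! = 60233040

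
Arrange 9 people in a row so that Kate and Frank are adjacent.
Treat as block: (9-1)! × 2! = 40320 × 2 = 80640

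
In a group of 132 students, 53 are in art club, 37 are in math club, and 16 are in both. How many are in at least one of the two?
|A∪B| = |A| + |B| - |A∩B| = 53 + 37 - 16 = 74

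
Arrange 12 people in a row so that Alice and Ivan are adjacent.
Treat as block: (12-1)! × 2! = 39916800 × 2 = 79833600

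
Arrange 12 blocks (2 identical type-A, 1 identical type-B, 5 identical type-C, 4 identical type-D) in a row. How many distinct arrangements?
12! / (2! × 1! × 5! × 4!) = 83160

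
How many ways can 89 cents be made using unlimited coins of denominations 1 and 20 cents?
Coefficient of x^89 in 1/(1-x^1) · 1/(1-x^20). Use j coins of 20 for j = 0..⌊89/20⌋ = 4, the rest in 1s: 4 + 1 = 5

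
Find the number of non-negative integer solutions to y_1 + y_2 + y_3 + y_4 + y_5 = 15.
C(15+5-1, 5-1) = C(19, 4) = 3876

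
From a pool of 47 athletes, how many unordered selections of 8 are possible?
C(47,8) = 47!/(8!×39!) = 314457495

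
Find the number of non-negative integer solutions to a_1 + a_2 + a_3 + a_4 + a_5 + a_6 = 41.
C(41+6-1, 6-1) = C(46, 5) = 1370754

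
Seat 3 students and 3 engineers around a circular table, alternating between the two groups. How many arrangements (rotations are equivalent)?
Fix one of the students: (3-1)! ways for the remaining students, × 3! ways for the engineers = 2 × 6 = 12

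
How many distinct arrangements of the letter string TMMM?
4! / (3! × 1!) = 4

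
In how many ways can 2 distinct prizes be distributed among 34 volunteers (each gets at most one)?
P(34,2) = 34!/(34-2)! = 1122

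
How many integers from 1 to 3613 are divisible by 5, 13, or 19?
⌊3613/5⌋+⌊3613/13⌋+⌊3613/19⌋ - ⌊3613/65⌋-⌊3613/95⌋-⌊3613/247⌋ + ⌊3613/1235⌋ = 722+277+190 - 55-38-14 + 2 = 1084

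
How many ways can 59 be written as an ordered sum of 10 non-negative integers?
C(59+10-1, 10-1) = C(68, 9) = 49280065120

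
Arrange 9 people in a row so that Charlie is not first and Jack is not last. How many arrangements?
By inclusion-exclusion: 9! - 2×(9-1)! + (9-2)! = 362880 - 80640 + 5040 = 287280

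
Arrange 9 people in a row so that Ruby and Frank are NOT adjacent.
Total - adjacent = 9! - (9-1)!×2 = 362880 - 80640 = 282240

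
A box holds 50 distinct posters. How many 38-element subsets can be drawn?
C(50,38) = 50!/(38!×12!) = 121399651100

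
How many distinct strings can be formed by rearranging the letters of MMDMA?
5! / (1! × 1! × 3!) = 20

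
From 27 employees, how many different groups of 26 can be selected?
C(27,26) = 27!/(26!×1!) = 27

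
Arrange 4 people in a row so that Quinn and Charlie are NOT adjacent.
Total - adjacent = 4! - (4-1)!×2 = 24 - 12 = 12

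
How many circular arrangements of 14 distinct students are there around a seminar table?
Circular: fix one position, arrange the rest. (14-1)! = 6227020800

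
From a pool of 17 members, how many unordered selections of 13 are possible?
C(17,13) = 17!/(13!×4!) = 2380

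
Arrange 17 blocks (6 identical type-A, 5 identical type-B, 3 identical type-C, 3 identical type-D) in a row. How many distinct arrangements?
17! / (6! × 5! × 3! × 3!) = 114354240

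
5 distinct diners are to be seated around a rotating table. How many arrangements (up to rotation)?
Circular: fix one position, arrange the rest. (5-1)! = 24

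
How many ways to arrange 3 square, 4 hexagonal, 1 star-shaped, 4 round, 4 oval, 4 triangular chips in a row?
20! / (3! × 4! × 1! × 4! × 4! × 4!) = 1222160940000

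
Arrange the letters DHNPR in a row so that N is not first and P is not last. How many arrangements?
By inclusion-exclusion: 5! - 2×(5-1)! + (5-2)! = 120 - 48 + 6 = 78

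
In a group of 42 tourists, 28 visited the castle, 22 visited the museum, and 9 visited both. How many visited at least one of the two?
|A∪B| = |A| + |B| - |A∩B| = 28 + 22 - 9 = 41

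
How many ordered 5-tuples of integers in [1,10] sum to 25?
Coefficient of x^25 in (x + x² + ... + x^10)^5. By inclusion-exclusion on dice exceeding 10: Σ_j (-1)^j C(5,j)·C(25-1-10j, 4) = C(5,0)·C(24,4) - C(5,1)·C(14,4) + C(5,2)·C(4,4) = 1·10626 - 5·1001 + 10·1 = 5631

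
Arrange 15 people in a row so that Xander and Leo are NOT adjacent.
Total - adjacent = 15! - (15-1)!×2 = 1307674368000 - 174356582400 = 1133317785600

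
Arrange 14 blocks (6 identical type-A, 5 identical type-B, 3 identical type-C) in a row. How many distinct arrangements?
14! / (6! × 5! × 3!) = 168168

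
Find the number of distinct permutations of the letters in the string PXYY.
4! / (2! × 1! × 1!) = 12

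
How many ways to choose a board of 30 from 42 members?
C(42,30) = 42!/(30!×12!) = 11058116888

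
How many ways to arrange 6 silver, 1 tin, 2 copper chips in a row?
9! / (6! × 1! × 2!) = 252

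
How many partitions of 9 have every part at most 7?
Let r_j(i) = number of partitions of i into parts ≤ j, for i = 0..9. r_1(i) = 1 for all i; r_j(i) = r_{j-1}(i) + r_j(i-j). Rows j = 2..7: ≤2: 1 1 2 2 3 3 4 4 5 5; ≤3: 1 1 2 3 4 5 7 8 10 12; ≤4: 1 1 2 3 5 6 9 11 15 18; ≤5: 1 1 2 3 5 7 10 13 18 23; ≤6: 1 1 2 3 5 7 11 14 20 26; ≤7: 1 1 2 3 5 7 11 15 21 28. r_7(9) = 28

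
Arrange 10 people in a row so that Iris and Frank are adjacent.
Treat as block: (10-1)! × 2! = 362880 × 2 = 725760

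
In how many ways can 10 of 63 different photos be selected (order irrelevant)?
C(63,10) = 63!/(10!×53!) = 127805525001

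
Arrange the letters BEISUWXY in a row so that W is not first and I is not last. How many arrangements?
By inclusion-exclusion: 8! - 2×(8-1)! + (8-2)! = 40320 - 10080 + 720 = 30960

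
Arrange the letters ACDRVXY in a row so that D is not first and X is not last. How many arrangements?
By inclusion-exclusion: 7! - 2×(7-1)! + (7-2)! = 5040 - 1440 + 120 = 3720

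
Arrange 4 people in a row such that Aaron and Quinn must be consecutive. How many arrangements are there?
Treat the 2 as one block: (4-2+1)! × 2! = 6 × 2 = 12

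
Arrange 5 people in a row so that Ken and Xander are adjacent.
Treat as block: (5-1)! × 2! = 24 × 2 = 48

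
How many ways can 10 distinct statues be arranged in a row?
10! = 3628800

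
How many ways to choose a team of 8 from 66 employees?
C(66,8) = 66!/(8!×58!) = 5743572120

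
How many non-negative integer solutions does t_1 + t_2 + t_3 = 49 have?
C(49+3-1, 3-1) = C(51, 2) = 1275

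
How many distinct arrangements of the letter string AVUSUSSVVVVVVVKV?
16! / (3! × 2! × 1! × 1! × 9!) = 4804800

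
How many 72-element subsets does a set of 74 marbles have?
C(74,72) = 74!/(72!×2!) = 2701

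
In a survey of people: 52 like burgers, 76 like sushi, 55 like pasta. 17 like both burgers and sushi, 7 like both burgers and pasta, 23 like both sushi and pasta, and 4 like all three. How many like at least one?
|A∪B∪C| = 52+76+55-17-7-23+4 = 140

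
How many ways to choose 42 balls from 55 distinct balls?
C(55,42) = 55!/(42!×13!) = 1451182990950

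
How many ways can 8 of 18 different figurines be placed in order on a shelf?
P(18,8) = 18!/(18-8)! = 1764322560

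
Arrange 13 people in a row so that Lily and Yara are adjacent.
Treat as block: (13-1)! × 2! = 479001600 × 2 = 958003200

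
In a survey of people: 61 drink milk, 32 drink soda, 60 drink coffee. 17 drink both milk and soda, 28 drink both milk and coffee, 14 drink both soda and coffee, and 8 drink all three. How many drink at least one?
|A∪B∪C| = 61+32+60-17-28-14+8 = 102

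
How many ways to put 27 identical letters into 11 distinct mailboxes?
C(27+11-1, 11-1) = C(37, 10) = 348330136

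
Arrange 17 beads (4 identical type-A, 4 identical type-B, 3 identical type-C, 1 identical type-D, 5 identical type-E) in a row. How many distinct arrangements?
17! / (4! × 4! × 3! × 1! × 5!) = 857656800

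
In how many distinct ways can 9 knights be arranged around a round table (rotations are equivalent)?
Circular: fix one position, arrange the rest. (9-1)! = 40320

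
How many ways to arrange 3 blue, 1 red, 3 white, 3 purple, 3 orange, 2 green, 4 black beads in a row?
19! / (3! × 1! × 3! × 3! × 3! × 2! × 4!) = 1955457504000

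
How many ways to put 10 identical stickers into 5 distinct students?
C(10+5-1, 5-1) = C(14, 4) = 1001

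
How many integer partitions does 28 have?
Pentagonal recurrence p(n) = p(n-1) + p(n-2) - p(n-5) - p(n-7) + p(n-12) + p(n-15) - ... gives p(0..27) = 1, 1, 2, 3, 5, 7, 11, 15, 22, 30, 42, 56, 77, 101, 135, 176, 231, 297, 385, 490, 627, 792, 1002, 1255, 1575, 1958, 2436, 3010. p(28) = p(27) + p(26) - p(23) - p(21) + p(16) + p(13) - p(6) - p(2) = 3010 + 2436 - 1255 - 792 + 231 + 101 - 11 - 2 = 3718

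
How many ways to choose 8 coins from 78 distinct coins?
C(78,8) = 78!/(8!×70!) = 23446881315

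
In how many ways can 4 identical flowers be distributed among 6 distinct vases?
C(4+6-1, 6-1) = C(9, 5) = 126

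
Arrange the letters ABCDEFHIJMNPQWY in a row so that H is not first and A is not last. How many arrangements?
By inclusion-exclusion: 15! - 2×(15-1)! + (15-2)! = 1307674368000 - 174356582400 + 6227020800 = 1139544806400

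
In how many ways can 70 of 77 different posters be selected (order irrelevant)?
C(77,70) = 77!/(70!×7!) = 2404808340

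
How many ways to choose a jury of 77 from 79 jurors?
C(79,77) = 79!/(77!×2!) = 3081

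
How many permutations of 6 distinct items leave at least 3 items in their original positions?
Exactly j fixed points: C(6,j)·!(6-j); sum over j ≥ 3 (derangement numbers via !m = (m-1)·(!(m-1) + !(m-2)): !0..!3 = 1, 0, 1, 2). Σ_{j=3}^{6} C(6,j)·!(6-j) = C(6,3)·!3 + C(6,4)·!2 + C(6,5)·!1 + C(6,6)·!0 = 20·2 + 15·1 + 6·0 + 1·1 = 56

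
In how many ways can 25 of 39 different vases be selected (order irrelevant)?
C(39,25) = 39!/(25!×14!) = 15084504396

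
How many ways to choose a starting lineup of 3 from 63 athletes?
C(63,3) = 63!/(3!×60!) = 39711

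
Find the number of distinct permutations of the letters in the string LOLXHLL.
7! / (1! × 4! × 1! × 1!) = 210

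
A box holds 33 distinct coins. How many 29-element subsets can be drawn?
C(33,29) = 33!/(29!×4!) = 40920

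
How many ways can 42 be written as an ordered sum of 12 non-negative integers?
C(42+12-1, 12-1) = C(53, 11) = 76223753060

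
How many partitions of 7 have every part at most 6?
Let r_j(i) = number of partitions of i into parts ≤ j, for i = 0..7. r_1(i) = 1 for all i; r_j(i) = r_{j-1}(i) + r_j(i-j). Rows j = 2..6: ≤2: 1 1 2 2 3 3 4 4; ≤3: 1 1 2 3 4 5 7 8; ≤4: 1 1 2 3 5 6 9 11; ≤5: 1 1 2 3 5 7 10 13; ≤6: 1 1 2 3 5 7 11 14. r_6(7) = 14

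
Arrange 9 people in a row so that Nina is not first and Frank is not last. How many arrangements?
By inclusion-exclusion: 9! - 2×(9-1)! + (9-2)! = 362880 - 80640 + 5040 = 287280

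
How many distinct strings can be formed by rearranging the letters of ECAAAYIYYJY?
11! / (1! × 3! × 1! × 4! × 1! × 1!) = 277200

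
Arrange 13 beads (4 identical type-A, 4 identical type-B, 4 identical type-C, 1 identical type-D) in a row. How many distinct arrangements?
13! / (4! × 4! × 4! × 1!) = 450450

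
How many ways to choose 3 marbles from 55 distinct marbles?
C(55,3) = 55!/(3!×52!) = 26235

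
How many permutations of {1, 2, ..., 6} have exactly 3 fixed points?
Choose the 3 fixed points C(6,3) = 20, derange the rest: !3 = Σ_{j=0}^{3} (-1)^j·3!/j! = 6 - 6 + 3 - 1 = 2. Product = 20 × 2 = 40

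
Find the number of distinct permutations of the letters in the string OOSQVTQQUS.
10! / (2! × 3! × 1! × 1! × 2! × 1!) = 151200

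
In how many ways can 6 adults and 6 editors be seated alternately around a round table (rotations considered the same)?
Fix one of the adults: (6-1)! ways for the remaining adults, × 6! ways for the editors = 120 × 720 = 86400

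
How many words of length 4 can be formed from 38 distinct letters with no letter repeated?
P(38,4) = 38!/(38-4)! = 1771560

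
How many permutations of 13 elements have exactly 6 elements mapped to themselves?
Choose the 6 fixed points C(13,6) = 1716, derange the rest: !7 = Σ_{j=0}^{7} (-1)^j·7!/j! = 5040 - 5040 + 2520 - 840 + 210 - 42 + 7 - 1 = 1854. Product = 1716 × 1854 = 3181464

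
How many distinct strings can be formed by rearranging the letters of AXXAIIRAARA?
11! / (5! × 2! × 2! × 2!) = 41580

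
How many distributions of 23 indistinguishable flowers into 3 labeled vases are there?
C(23+3-1, 3-1) = C(25, 2) = 300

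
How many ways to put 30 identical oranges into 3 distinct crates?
C(30+3-1, 3-1) = C(32, 2) = 496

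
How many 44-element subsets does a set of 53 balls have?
C(53,44) = 53!/(44!×9!) = 4431613550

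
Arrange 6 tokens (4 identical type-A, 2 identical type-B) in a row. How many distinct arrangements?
6! / (4! × 2!) = 15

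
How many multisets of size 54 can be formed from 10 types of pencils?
C(54+10-1, 10-1) = C(63, 9) = 23667689815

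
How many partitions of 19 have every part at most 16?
Let r_j(i) = number of partitions of i into parts ≤ j, for i = 0..19. r_1(i) = 1 for all i; r_j(i) = r_{j-1}(i) + r_j(i-j). Rows j = 2..16: ≤2: 1 1 2 2 3 3 4 4 5 5 6 6 7 7 8 8 9 9 10 10; ≤3: 1 1 2 3 4 5 7 8 10 12 14 16 19 21 24 27 30 33 37 40; ≤4: 1 1 2 3 5 6 9 11 15 18 23 27 34 39 47 54 64 72 84 94; ≤5: 1 1 2 3 5 7 10 13 18 23 30 37 47 57 70 84 101 119 141 164; ≤6: 1 1 2 3 5 7 11 14 20 26 35 44 58 71 90 110 136 163 199 235; ≤7: 1 1 2 3 5 7 11 15 21 28 38 49 65 82 105 131 164 201 248 300; ≤8: 1 1 2 3 5 7 11 15 22 29 40 52 70 89 116 146 186 230 288 352; ≤9: 1 1 2 3 5 7 11 15 22 30 41 54 73 94 123 157 201 252 318 393; ≤10: 1 1 2 3 5 7 11 15 22 30 42 55 75 97 128 164 212 267 340 423; ≤11: 1 1 2 3 5 7 11 15 22 30 42 56 76 99 131 169 219 278 355 445; ≤12: 1 1 2 3 5 7 11 15 22 30 42 56 77 100 133 172 224 285 366 460; ≤13: 1 1 2 3 5 7 11 15 22 30 42 56 77 101 134 174 227 290 373 471; ≤14: 1 1 2 3 5 7 11 15 22 30 42 56 77 101 135 175 229 293 378 478; ≤15: 1 1 2 3 5 7 11 15 22 30 42 56 77 101 135 176 230 295 381 483; ≤16: 1 1 2 3 5 7 11 15 22 30 42 56 77 101 135 176 231 296 383 486. r_16(19) = 486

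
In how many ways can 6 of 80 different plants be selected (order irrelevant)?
C(80,6) = 80!/(6!×74!) = 300500200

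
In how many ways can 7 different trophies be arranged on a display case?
7! = 5040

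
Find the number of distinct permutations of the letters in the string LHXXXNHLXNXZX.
13! / (2! × 1! × 2! × 2! × 6!) = 1081080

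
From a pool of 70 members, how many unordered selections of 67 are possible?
C(70,67) = 70!/(67!×3!) = 54740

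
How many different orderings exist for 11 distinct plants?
11! = 39916800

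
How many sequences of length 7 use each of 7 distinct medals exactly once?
7! = 5040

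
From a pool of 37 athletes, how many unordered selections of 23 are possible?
C(37,23) = 37!/(23!×14!) = 6107086800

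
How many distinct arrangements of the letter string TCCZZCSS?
8! / (3! × 2! × 2! × 1!) = 1680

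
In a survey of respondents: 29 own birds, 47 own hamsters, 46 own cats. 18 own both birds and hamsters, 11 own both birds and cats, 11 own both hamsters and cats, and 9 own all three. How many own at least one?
|A∪B∪C| = 29+47+46-18-11-11+9 = 91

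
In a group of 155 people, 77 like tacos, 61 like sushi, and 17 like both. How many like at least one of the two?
|A∪B| = |A| + |B| - |A∩B| = 77 + 61 - 17 = 121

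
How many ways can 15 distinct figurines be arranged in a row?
15! = 1307674368000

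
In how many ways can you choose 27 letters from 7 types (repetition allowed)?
C(27+7-1, 7-1) = C(33, 6) = 1107568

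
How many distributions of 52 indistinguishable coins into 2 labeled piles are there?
C(52+2-1, 2-1) = C(53, 1) = 53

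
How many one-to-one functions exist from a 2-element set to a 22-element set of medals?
P(22,2) = 22!/(22-2)! = 462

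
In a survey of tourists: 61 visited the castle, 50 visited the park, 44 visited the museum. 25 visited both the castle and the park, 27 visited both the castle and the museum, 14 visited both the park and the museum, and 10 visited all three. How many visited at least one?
|A∪B∪C| = 61+50+44-25-27-14+10 = 99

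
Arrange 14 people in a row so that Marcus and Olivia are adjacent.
Treat as block: (14-1)! × 2! = 6227020800 × 2 = 12454041600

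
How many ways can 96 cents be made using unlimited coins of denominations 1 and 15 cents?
Coefficient of x^96 in 1/(1-x^1) · 1/(1-x^15). Use j coins of 15 for j = 0..⌊96/15⌋ = 6, the rest in 1s: 6 + 1 = 7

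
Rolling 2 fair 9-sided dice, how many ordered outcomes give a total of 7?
Coefficient of x^7 in (x + x² + ... + x^9)^2. By inclusion-exclusion on dice exceeding 9: Σ_j (-1)^j C(2,j)·C(7-1-9j, 1) = C(2,0)·C(6,1) = 1·6 = 6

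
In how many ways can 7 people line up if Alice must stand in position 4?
Fix one position: (7-1)! = 720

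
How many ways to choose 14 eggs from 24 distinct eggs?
C(24,14) = 24!/(14!×10!) = 1961256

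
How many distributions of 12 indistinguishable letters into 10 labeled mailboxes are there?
C(12+10-1, 10-1) = C(21, 9) = 293930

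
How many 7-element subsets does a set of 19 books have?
C(19,7) = 19!/(7!×12!) = 50388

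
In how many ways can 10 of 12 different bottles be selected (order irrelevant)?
C(12,10) = 12!/(10!×2!) = 66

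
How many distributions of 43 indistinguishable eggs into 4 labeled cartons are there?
C(43+4-1, 4-1) = C(46, 3) = 15180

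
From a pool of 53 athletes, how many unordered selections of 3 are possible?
C(53,3) = 53!/(3!×50!) = 23426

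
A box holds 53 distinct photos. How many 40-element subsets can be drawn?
C(53,40) = 53!/(40!×13!) = 841392966470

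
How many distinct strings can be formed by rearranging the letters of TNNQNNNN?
8! / (1! × 1! × 6!) = 56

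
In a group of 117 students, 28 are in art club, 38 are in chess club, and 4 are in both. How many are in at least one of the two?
|A∪B| = |A| + |B| - |A∩B| = 28 + 38 - 4 = 62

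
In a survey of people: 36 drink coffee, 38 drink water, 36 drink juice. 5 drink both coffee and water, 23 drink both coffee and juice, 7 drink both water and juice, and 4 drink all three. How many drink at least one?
|A∪B∪C| = 36+38+36-5-23-7+4 = 79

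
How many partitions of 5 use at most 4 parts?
By conjugation, equals partitions of 5 into parts ≤ 4. Let r_j(i) = number of partitions of i into parts ≤ j, for i = 0..5. r_1(i) = 1 for all i; r_j(i) = r_{j-1}(i) + r_j(i-j). Rows j = 2..4: ≤2: 1 1 2 2 3 3; ≤3: 1 1 2 3 4 5; ≤4: 1 1 2 3 5 6. r_4(5) = 6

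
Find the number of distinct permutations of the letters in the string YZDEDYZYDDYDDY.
14! / (5! × 6! × 1! × 2!) = 504504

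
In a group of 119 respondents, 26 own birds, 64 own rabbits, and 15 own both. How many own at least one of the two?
|A∪B| = |A| + |B| - |A∩B| = 26 + 64 - 15 = 75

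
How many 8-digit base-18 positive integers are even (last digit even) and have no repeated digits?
Last∈{0,2,4,6,8,10,12,14,16}. Last=0: 98017920. Last nonzero: 8×16×P(16,6) = 738017280. Total = 836035200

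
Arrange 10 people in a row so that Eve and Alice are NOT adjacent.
Total - adjacent = 10! - (10-1)!×2 = 3628800 - 725760 = 2903040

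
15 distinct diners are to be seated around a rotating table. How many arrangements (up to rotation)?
Circular: fix one position, arrange the rest. (15-1)! = 87178291200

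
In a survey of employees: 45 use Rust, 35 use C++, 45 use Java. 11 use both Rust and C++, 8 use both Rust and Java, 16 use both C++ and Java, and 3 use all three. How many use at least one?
|A∪B∪C| = 45+35+45-11-8-16+3 = 93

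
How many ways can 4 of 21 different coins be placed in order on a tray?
P(21,4) = 21!/(21-4)! = 143640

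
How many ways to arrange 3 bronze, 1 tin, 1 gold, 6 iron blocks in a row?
11! / (3! × 1! × 1! × 6!) = 9240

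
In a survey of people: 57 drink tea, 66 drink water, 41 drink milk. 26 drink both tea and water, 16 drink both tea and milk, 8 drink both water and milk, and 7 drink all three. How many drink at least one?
|A∪B∪C| = 57+66+41-26-16-8+7 = 121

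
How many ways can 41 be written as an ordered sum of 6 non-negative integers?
C(41+6-1, 6-1) = C(46, 5) = 1370754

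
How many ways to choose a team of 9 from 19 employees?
C(19,9) = 19!/(9!×10!) = 92378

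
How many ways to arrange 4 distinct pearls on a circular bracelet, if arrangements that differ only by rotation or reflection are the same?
(4-1)!/2 = 6/2 = 3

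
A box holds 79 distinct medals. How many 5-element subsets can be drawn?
C(79,5) = 79!/(5!×74!) = 22537515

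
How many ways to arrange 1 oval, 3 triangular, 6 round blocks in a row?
10! / (1! × 3! × 6!) = 840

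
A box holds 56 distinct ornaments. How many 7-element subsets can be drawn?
C(56,7) = 56!/(7!×49!) = 231917400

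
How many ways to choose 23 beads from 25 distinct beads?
C(25,23) = 25!/(23!×2!) = 300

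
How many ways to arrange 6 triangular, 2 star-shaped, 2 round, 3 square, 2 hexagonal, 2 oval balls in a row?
17! / (6! × 2! × 2! × 3! × 2! × 2!) = 5145940800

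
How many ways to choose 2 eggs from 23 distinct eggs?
C(23,2) = 23!/(2!×21!) = 253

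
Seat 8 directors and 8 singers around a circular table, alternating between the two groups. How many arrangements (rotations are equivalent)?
Fix one of the directors: (8-1)! ways for the remaining directors, × 8! ways for the singers = 5040 × 40320 = 203212800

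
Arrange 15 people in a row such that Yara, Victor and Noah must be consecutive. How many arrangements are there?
Treat the 3 as one block: (15-3+1)! × 3! = 6227020800 × 6 = 37362124800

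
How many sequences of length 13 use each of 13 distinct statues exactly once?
13! = 6227020800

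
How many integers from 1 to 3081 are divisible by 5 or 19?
⌊3081/5⌋ + ⌊3081/19⌋ - ⌊3081/95⌋ = 616 + 162 - 32 = 746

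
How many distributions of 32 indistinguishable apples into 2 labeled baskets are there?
C(32+2-1, 2-1) = C(33, 1) = 33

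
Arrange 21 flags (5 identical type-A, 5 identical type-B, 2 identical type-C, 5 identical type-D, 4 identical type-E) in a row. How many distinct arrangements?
21! / (5! × 5! × 2! × 5! × 4!) = 615969113760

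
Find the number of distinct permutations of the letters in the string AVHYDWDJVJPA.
12! / (1! × 2! × 2! × 1! × 1! × 1! × 2! × 2!) = 29937600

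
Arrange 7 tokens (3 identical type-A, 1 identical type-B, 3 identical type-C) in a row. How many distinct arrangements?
7! / (3! × 1! × 3!) = 140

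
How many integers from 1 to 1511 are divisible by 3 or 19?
⌊1511/3⌋ + ⌊1511/19⌋ - ⌊1511/57⌋ = 503 + 79 - 26 = 556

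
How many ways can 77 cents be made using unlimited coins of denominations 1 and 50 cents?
Coefficient of x^77 in 1/(1-x^1) · 1/(1-x^50). Use j coins of 50 for j = 0..⌊77/50⌋ = 1, the rest in 1s: 1 + 1 = 2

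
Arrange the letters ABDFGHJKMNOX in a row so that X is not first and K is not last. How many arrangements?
By inclusion-exclusion: 12! - 2×(12-1)! + (12-2)! = 479001600 - 79833600 + 3628800 = 402796800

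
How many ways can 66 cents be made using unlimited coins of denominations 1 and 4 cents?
Coefficient of x^66 in 1/(1-x^1) · 1/(1-x^4). Use j coins of 4 for j = 0..⌊66/4⌋ = 16, the rest in 1s: 16 + 1 = 17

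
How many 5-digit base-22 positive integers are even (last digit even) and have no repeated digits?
Last∈{0,2,4,6,8,10,12,14,16,18,20}. Last=0: 143640. Last nonzero: 10×20×P(20,3) = 1368000. Total = 1511640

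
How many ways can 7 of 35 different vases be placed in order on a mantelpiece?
P(35,7) = 35!/(35-7)! = 33891580800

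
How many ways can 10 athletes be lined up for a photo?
10! = 3628800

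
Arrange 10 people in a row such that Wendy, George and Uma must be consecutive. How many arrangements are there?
Treat the 3 as one block: (10-3+1)! × 3! = 40320 × 6 = 241920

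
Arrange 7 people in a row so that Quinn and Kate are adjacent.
Treat as block: (7-1)! × 2! = 720 × 2 = 1440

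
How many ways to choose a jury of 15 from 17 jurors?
C(17,15) = 17!/(15!×2!) = 136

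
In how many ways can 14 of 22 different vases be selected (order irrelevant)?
C(22,14) = 22!/(14!×8!) = 319770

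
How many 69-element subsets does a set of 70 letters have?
C(70,69) = 70!/(69!×1!) = 70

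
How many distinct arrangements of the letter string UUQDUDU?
7! / (1! × 4! × 2!) = 105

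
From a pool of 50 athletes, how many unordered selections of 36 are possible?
C(50,36) = 50!/(36!×14!) = 937845656300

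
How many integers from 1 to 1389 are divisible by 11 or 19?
⌊1389/11⌋ + ⌊1389/19⌋ - ⌊1389/209⌋ = 126 + 73 - 6 = 193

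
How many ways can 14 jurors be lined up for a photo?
14! = 87178291200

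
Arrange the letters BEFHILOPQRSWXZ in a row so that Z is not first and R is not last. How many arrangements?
By inclusion-exclusion: 14! - 2×(14-1)! + (14-2)! = 87178291200 - 12454041600 + 479001600 = 75203251200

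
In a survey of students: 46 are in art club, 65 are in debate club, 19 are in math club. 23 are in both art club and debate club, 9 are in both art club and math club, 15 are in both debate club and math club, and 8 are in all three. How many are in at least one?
|A∪B∪C| = 46+65+19-23-9-15+8 = 91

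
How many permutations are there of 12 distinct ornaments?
12! = 479001600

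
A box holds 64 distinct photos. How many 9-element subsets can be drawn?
C(64,9) = 64!/(9!×55!) = 27540584512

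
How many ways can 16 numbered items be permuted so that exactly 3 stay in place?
Choose the 3 fixed points C(16,3) = 560, derange the rest: !13 = Σ_{j=0}^{13} (-1)^j·13!/j! = 6227020800 - 6227020800 + 3113510400 - 1037836800 + 259459200 - 51891840 + 8648640 - 1235520 + 154440 - 17160 + 1716 - 156 + 13 - 1 = 2290792932. Product = 560 × 2290792932 = 1282844041920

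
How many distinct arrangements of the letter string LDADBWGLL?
9! / (3! × 1! × 1! × 1! × 2! × 1!) = 30240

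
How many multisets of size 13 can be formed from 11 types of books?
C(13+11-1, 11-1) = C(23, 10) = 1144066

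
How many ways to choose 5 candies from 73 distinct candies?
C(73,5) = 73!/(5!×68!) = 15020334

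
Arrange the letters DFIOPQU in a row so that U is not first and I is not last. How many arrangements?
By inclusion-exclusion: 7! - 2×(7-1)! + (7-2)! = 5040 - 1440 + 120 = 3720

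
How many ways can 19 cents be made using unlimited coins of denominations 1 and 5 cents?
Coefficient of x^19 in 1/(1-x^1) · 1/(1-x^5). Use j coins of 5 for j = 0..⌊19/5⌋ = 3, the rest in 1s: 3 + 1 = 4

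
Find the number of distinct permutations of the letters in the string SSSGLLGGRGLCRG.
14! / (1! × 3! × 3! × 5! × 2!) = 10090080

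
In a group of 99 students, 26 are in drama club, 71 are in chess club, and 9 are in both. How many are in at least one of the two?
|A∪B| = |A| + |B| - |A∩B| = 26 + 71 - 9 = 88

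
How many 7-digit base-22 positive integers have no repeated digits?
First digit: 21 choices (nonzero). Then descending: 21 × 21 × 20 × 19 × 18 × 17 × 16 = 820471680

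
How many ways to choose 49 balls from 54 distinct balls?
C(54,49) = 54!/(49!×5!) = 3162510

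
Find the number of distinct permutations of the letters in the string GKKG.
4! / (2! × 2!) = 6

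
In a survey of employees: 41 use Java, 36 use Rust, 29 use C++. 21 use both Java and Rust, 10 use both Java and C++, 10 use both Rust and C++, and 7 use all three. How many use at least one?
|A∪B∪C| = 41+36+29-21-10-10+7 = 72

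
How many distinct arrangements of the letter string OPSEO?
5! / (1! × 2! × 1! × 1!) = 60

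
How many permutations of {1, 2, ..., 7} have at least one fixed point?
Complement of the derangements. !7 = Σ_{j=0}^{7} (-1)^j·7!/j! = 5040 - 5040 + 2520 - 840 + 210 - 42 + 7 - 1 = 1854. 7! - !7 = 5040 - 1854 = 3186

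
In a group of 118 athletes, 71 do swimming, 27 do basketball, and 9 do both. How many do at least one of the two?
|A∪B| = |A| + |B| - |A∩B| = 71 + 27 - 9 = 89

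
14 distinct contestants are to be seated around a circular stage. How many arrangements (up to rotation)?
Circular: fix one position, arrange the rest. (14-1)! = 6227020800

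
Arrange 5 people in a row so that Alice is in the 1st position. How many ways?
Fix one position: (5-1)! = 24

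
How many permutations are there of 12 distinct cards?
12! = 479001600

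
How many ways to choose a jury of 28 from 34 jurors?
C(34,28) = 34!/(28!×6!) = 1344904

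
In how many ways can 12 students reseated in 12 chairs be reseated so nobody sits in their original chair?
!12 = Σ_{j=0}^{12} (-1)^j·12!/j! = 479001600 - 479001600 + 239500800 - 79833600 + 19958400 - 3991680 + 665280 - 95040 + 11880 - 1320 + 132 - 12 + 1 = 176214841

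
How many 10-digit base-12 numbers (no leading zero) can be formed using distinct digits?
First digit: 11 choices (nonzero). Then descending: 11 × 11 × 10 × 9 × 8 × 7 × 6 × 5 × 4 × 3 = 219542400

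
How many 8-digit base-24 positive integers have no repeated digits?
First digit: 23 choices (nonzero). Then descending: 23 × 23 × 22 × 21 × 20 × 19 × 18 × 17 = 28418599440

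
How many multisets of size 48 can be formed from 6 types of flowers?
C(48+6-1, 6-1) = C(53, 5) = 2869685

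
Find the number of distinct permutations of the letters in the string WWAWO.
5! / (3! × 1! × 1!) = 20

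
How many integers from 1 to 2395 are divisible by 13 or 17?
⌊2395/13⌋ + ⌊2395/17⌋ - ⌊2395/221⌋ = 184 + 140 - 10 = 314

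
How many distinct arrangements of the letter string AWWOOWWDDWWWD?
13! / (3! × 1! × 7! × 2!) = 102960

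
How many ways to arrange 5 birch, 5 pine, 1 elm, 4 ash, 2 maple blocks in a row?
17! / (5! × 5! × 1! × 4! × 2!) = 514594080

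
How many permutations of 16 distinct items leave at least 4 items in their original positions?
Exactly j fixed points: C(16,j)·!(16-j); sum over j ≥ 4 (derangement numbers via !m = (m-1)·(!(m-1) + !(m-2)): !0..!12 = 1, 0, 1, 2, 9, 44, 265, 1854, 14833, 133496, 1334961, 14684570, 176214841). Σ_{j=4}^{16} C(16,j)·!(16-j) = C(16,4)·!12 + C(16,5)·!11 + C(16,6)·!10 + C(16,7)·!9 + C(16,8)·!8 + C(16,9)·!7 + C(16,10)·!6 + C(16,11)·!5 + C(16,12)·!4 + C(16,13)·!3 + C(16,14)·!2 + C(16,15)·!1 + C(16,16)·!0 = 1820·176214841 + 4368·14684570 + 8008·1334961 + 11440·133496 + 12870·14833 + 11440·1854 + 8008·265 + 4368·44 + 1820·9 + 560·2 + 120·1 + 16·0 + 1·1 = 397285216711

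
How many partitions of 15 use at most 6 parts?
By conjugation, equals partitions of 15 into parts ≤ 6. Let r_j(i) = number of partitions of i into parts ≤ j, for i = 0..15. r_1(i) = 1 for all i; r_j(i) = r_{j-1}(i) + r_j(i-j). Rows j = 2..6: ≤2: 1 1 2 2 3 3 4 4 5 5 6 6 7 7 8 8; ≤3: 1 1 2 3 4 5 7 8 10 12 14 16 19 21 24 27; ≤4: 1 1 2 3 5 6 9 11 15 18 23 27 34 39 47 54; ≤5: 1 1 2 3 5 7 10 13 18 23 30 37 47 57 70 84; ≤6: 1 1 2 3 5 7 11 14 20 26 35 44 58 71 90 110. r_6(15) = 110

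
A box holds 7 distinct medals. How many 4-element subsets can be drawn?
C(7,4) = 7!/(4!×3!) = 35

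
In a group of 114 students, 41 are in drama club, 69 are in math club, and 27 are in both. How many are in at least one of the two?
|A∪B| = |A| + |B| - |A∩B| = 41 + 69 - 27 = 83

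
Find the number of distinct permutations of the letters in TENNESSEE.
9! / (1! × 4! × 2! × 2!) = 3780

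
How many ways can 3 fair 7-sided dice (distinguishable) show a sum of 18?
Coefficient of x^18 in (x + x² + ... + x^7)^3. By inclusion-exclusion on dice exceeding 7: Σ_j (-1)^j C(3,j)·C(18-1-7j, 2) = C(3,0)·C(17,2) - C(3,1)·C(10,2) + C(3,2)·C(3,2) = 1·136 - 3·45 + 3·3 = 10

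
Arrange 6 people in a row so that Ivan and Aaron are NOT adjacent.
Total - adjacent = 6! - (6-1)!×2 = 720 - 240 = 480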